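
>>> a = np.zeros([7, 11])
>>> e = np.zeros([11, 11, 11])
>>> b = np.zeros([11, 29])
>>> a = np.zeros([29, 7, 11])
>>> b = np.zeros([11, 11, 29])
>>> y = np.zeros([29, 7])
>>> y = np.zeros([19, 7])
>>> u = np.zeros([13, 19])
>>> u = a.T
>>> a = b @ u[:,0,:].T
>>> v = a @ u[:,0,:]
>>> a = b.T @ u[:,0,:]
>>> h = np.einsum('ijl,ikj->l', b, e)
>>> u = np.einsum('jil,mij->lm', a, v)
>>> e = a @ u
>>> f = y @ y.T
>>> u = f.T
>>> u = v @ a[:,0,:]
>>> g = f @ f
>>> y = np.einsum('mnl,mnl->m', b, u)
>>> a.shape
(29, 11, 29)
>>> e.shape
(29, 11, 11)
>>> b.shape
(11, 11, 29)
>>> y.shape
(11,)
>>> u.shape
(11, 11, 29)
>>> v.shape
(11, 11, 29)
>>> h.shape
(29,)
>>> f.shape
(19, 19)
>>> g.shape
(19, 19)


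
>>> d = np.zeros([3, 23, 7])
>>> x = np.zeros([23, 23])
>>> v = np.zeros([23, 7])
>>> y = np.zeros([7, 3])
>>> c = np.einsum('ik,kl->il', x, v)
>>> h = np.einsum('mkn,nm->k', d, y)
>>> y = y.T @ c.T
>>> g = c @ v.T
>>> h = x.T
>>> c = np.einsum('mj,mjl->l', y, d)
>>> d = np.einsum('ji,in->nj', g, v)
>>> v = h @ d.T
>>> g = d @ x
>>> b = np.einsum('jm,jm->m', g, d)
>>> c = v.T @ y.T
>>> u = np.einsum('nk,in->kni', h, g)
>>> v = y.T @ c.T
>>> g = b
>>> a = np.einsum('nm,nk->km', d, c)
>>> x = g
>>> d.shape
(7, 23)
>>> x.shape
(23,)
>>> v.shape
(23, 7)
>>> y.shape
(3, 23)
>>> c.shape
(7, 3)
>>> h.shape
(23, 23)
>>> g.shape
(23,)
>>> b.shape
(23,)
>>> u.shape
(23, 23, 7)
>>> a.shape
(3, 23)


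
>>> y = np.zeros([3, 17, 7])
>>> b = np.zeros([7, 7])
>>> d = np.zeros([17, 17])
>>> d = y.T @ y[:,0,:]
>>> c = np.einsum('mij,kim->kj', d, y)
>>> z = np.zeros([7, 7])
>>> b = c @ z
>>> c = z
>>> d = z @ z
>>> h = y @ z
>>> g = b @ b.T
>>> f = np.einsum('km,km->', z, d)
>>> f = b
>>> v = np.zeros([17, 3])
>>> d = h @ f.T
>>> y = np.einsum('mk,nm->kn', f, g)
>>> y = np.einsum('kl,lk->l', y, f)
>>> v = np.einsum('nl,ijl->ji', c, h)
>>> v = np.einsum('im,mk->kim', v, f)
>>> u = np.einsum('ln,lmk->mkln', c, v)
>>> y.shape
(3,)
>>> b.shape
(3, 7)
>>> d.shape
(3, 17, 3)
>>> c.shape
(7, 7)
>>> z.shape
(7, 7)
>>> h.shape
(3, 17, 7)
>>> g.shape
(3, 3)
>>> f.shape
(3, 7)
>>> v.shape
(7, 17, 3)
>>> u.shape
(17, 3, 7, 7)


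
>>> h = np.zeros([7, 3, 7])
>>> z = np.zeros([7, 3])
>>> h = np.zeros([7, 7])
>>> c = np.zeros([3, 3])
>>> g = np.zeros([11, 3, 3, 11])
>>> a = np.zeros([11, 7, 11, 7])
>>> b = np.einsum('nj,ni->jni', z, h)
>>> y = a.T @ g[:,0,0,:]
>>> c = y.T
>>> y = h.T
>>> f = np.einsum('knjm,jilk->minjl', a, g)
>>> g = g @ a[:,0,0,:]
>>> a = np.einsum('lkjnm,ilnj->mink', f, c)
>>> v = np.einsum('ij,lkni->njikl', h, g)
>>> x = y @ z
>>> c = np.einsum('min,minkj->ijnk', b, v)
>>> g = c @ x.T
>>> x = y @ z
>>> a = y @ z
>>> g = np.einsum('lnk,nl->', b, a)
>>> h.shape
(7, 7)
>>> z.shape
(7, 3)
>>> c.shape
(7, 11, 7, 3)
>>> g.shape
()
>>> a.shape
(7, 3)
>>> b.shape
(3, 7, 7)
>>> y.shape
(7, 7)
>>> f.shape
(7, 3, 7, 11, 3)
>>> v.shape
(3, 7, 7, 3, 11)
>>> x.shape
(7, 3)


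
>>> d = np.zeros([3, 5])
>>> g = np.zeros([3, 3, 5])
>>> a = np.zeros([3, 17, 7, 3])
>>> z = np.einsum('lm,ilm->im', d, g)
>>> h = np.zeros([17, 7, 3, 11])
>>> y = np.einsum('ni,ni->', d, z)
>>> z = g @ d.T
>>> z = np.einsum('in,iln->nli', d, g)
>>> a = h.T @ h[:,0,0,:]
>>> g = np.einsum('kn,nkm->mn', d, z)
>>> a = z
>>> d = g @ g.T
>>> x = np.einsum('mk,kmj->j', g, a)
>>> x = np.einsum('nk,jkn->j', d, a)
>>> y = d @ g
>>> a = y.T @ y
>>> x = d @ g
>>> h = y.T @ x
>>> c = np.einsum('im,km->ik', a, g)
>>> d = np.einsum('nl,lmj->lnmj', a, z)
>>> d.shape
(5, 5, 3, 3)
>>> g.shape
(3, 5)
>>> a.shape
(5, 5)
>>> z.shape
(5, 3, 3)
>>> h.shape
(5, 5)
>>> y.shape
(3, 5)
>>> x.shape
(3, 5)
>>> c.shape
(5, 3)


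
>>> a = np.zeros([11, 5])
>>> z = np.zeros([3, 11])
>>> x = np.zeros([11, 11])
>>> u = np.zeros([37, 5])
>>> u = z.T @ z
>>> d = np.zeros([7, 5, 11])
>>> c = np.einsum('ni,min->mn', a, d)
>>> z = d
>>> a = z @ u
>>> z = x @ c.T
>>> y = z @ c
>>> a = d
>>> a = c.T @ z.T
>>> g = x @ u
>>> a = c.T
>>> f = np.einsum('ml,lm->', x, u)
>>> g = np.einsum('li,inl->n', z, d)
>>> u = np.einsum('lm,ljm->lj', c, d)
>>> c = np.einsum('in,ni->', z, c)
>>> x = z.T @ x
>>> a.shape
(11, 7)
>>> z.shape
(11, 7)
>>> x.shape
(7, 11)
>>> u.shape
(7, 5)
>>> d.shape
(7, 5, 11)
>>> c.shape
()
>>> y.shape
(11, 11)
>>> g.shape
(5,)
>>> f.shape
()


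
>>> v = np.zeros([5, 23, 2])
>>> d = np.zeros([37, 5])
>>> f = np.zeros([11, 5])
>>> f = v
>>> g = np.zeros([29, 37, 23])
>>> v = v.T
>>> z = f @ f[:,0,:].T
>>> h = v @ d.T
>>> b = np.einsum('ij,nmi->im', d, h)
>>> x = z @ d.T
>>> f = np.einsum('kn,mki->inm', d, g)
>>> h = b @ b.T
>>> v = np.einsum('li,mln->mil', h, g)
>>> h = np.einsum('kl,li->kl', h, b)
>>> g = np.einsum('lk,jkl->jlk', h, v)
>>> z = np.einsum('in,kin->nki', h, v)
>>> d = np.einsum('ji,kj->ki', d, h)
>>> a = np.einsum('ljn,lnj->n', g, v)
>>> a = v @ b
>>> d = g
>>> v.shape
(29, 37, 37)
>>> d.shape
(29, 37, 37)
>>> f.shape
(23, 5, 29)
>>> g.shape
(29, 37, 37)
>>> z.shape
(37, 29, 37)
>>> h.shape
(37, 37)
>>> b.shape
(37, 23)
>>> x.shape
(5, 23, 37)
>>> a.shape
(29, 37, 23)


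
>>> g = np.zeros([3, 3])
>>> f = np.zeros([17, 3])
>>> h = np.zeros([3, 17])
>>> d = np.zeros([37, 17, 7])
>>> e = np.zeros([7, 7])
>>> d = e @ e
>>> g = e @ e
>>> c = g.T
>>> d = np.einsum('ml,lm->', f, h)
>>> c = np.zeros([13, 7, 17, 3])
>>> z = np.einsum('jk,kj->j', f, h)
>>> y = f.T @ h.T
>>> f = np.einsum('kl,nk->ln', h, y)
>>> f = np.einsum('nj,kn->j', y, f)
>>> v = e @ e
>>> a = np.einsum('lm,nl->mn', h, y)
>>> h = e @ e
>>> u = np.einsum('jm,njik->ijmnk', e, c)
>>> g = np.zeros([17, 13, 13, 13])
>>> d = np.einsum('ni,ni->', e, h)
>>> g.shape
(17, 13, 13, 13)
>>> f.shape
(3,)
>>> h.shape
(7, 7)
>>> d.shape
()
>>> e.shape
(7, 7)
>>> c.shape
(13, 7, 17, 3)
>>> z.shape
(17,)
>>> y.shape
(3, 3)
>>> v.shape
(7, 7)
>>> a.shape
(17, 3)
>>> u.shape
(17, 7, 7, 13, 3)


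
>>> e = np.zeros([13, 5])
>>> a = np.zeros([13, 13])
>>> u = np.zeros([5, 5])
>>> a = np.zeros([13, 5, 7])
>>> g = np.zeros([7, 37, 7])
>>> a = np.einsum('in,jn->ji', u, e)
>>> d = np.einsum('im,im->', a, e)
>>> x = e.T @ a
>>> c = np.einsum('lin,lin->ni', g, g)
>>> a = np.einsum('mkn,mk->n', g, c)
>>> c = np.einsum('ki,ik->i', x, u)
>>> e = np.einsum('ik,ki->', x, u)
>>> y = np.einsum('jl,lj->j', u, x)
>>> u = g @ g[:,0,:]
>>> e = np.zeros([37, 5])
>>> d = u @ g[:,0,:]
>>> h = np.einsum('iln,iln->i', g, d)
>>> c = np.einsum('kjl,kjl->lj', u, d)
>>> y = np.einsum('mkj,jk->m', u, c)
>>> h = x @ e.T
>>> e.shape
(37, 5)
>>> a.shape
(7,)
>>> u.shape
(7, 37, 7)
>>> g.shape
(7, 37, 7)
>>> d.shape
(7, 37, 7)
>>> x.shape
(5, 5)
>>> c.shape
(7, 37)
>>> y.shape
(7,)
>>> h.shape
(5, 37)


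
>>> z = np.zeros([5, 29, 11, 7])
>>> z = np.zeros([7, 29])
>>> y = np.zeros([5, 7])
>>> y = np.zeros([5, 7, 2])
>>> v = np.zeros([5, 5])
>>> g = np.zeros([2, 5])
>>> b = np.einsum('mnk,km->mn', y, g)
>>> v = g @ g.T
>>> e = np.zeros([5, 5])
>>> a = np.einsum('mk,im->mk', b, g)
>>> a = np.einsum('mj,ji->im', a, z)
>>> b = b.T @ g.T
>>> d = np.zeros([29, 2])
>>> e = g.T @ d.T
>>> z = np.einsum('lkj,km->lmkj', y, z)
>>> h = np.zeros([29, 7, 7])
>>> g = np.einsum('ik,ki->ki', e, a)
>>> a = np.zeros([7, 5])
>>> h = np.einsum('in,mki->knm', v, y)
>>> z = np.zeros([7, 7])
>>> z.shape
(7, 7)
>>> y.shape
(5, 7, 2)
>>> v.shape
(2, 2)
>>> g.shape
(29, 5)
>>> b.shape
(7, 2)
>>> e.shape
(5, 29)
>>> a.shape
(7, 5)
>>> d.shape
(29, 2)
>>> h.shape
(7, 2, 5)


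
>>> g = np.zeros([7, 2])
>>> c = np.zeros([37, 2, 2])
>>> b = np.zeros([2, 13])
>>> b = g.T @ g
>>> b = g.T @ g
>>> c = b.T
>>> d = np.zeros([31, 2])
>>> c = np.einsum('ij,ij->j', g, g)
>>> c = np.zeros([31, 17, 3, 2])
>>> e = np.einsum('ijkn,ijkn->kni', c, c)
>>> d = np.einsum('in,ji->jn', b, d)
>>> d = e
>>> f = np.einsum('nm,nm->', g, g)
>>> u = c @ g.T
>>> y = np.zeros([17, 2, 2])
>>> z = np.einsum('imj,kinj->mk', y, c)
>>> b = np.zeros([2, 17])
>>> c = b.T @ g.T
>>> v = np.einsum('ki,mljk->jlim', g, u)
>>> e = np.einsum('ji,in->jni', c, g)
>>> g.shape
(7, 2)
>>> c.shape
(17, 7)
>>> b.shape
(2, 17)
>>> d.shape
(3, 2, 31)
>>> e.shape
(17, 2, 7)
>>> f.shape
()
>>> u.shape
(31, 17, 3, 7)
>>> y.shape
(17, 2, 2)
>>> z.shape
(2, 31)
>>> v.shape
(3, 17, 2, 31)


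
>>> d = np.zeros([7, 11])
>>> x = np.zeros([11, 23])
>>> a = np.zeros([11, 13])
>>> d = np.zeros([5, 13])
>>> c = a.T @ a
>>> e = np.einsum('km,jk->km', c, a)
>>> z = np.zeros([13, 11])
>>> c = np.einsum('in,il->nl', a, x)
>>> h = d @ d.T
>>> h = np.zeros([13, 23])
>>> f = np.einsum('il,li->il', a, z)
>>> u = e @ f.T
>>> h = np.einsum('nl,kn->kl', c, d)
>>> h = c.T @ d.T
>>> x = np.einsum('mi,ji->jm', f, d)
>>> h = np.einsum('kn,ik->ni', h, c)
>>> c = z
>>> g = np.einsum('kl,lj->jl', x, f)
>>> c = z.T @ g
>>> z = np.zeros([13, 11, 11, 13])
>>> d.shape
(5, 13)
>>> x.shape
(5, 11)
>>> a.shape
(11, 13)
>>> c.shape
(11, 11)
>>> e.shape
(13, 13)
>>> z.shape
(13, 11, 11, 13)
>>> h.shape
(5, 13)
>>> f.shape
(11, 13)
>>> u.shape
(13, 11)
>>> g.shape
(13, 11)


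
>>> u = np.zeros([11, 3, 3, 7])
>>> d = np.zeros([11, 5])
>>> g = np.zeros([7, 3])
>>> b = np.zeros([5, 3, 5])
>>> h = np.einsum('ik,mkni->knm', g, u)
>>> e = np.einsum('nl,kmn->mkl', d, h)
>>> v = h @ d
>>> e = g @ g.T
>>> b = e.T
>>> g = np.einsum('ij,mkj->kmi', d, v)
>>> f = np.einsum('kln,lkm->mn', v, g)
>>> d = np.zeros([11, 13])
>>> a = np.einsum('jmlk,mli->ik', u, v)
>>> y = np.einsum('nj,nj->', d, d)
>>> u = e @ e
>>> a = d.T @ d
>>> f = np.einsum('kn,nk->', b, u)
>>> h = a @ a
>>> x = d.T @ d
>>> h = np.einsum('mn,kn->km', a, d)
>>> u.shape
(7, 7)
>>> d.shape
(11, 13)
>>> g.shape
(3, 3, 11)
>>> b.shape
(7, 7)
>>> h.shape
(11, 13)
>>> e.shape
(7, 7)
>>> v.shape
(3, 3, 5)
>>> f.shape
()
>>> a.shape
(13, 13)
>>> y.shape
()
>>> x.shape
(13, 13)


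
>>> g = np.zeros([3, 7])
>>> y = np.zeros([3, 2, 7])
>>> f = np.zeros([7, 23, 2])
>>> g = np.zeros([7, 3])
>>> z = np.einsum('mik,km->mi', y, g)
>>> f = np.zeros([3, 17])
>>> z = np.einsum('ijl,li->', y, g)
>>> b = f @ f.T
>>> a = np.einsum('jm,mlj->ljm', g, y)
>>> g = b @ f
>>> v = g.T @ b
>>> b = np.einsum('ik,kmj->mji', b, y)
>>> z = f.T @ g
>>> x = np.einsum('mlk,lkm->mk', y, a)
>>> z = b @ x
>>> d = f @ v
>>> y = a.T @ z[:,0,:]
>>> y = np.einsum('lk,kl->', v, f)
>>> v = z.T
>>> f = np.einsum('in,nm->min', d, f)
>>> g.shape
(3, 17)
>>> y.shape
()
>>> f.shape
(17, 3, 3)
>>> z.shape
(2, 7, 7)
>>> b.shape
(2, 7, 3)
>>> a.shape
(2, 7, 3)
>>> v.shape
(7, 7, 2)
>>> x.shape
(3, 7)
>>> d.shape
(3, 3)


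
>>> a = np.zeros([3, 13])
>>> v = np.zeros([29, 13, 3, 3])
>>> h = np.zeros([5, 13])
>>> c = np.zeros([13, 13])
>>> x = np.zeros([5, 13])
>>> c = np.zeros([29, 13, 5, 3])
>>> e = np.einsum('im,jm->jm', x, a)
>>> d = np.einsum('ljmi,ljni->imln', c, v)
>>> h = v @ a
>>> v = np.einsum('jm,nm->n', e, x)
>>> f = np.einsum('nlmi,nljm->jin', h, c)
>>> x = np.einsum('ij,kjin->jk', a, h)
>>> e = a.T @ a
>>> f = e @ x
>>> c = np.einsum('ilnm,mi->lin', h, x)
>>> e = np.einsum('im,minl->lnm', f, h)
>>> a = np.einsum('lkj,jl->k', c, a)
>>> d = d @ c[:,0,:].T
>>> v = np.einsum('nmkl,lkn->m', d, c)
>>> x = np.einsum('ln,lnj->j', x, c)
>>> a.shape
(29,)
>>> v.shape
(5,)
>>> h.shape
(29, 13, 3, 13)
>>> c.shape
(13, 29, 3)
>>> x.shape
(3,)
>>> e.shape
(13, 3, 29)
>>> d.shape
(3, 5, 29, 13)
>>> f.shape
(13, 29)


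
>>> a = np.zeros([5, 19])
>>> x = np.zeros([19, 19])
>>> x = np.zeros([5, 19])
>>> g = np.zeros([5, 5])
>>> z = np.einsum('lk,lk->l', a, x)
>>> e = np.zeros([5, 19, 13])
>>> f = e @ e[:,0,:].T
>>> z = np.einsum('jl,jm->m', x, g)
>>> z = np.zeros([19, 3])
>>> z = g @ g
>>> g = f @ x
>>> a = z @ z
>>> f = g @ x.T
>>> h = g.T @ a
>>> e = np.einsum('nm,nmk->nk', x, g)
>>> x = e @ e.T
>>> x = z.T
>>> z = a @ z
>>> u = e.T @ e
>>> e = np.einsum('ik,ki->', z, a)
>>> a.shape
(5, 5)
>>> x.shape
(5, 5)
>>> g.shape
(5, 19, 19)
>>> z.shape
(5, 5)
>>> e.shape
()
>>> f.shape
(5, 19, 5)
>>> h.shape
(19, 19, 5)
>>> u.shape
(19, 19)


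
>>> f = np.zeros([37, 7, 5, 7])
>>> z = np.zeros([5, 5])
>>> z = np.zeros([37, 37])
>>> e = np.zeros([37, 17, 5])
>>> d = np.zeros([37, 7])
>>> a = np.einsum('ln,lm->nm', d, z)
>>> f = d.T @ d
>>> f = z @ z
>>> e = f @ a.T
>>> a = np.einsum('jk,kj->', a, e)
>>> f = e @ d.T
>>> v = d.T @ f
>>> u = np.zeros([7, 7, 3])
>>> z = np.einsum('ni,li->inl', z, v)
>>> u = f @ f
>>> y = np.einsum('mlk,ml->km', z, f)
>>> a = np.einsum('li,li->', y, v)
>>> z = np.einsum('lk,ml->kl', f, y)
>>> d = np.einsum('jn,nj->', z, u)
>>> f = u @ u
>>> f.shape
(37, 37)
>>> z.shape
(37, 37)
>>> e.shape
(37, 7)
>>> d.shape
()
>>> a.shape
()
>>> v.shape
(7, 37)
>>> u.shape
(37, 37)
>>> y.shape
(7, 37)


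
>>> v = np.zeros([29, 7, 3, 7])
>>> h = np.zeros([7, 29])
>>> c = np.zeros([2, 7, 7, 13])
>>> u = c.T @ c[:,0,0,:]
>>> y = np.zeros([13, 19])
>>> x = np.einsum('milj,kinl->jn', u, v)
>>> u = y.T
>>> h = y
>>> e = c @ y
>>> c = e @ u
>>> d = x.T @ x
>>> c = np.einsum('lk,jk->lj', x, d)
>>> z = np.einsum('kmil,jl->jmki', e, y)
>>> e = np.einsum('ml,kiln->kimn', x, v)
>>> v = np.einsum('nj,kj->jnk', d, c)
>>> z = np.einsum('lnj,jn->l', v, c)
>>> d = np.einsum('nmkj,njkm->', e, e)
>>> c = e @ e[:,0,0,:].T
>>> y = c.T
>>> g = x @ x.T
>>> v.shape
(3, 3, 13)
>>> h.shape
(13, 19)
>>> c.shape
(29, 7, 13, 29)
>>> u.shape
(19, 13)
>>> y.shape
(29, 13, 7, 29)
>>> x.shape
(13, 3)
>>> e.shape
(29, 7, 13, 7)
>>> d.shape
()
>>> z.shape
(3,)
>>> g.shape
(13, 13)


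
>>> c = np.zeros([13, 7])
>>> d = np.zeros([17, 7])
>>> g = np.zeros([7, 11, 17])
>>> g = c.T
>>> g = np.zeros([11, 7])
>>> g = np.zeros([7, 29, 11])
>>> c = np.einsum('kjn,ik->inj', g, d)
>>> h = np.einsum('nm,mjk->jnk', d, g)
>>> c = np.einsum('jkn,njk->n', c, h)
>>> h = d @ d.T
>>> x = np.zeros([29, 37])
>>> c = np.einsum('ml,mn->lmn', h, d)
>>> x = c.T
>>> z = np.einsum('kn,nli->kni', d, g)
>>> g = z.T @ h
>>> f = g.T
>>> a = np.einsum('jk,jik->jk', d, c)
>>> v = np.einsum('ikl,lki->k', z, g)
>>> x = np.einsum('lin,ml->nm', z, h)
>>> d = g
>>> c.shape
(17, 17, 7)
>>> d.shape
(11, 7, 17)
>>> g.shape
(11, 7, 17)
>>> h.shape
(17, 17)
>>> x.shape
(11, 17)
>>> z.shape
(17, 7, 11)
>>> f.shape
(17, 7, 11)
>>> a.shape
(17, 7)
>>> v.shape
(7,)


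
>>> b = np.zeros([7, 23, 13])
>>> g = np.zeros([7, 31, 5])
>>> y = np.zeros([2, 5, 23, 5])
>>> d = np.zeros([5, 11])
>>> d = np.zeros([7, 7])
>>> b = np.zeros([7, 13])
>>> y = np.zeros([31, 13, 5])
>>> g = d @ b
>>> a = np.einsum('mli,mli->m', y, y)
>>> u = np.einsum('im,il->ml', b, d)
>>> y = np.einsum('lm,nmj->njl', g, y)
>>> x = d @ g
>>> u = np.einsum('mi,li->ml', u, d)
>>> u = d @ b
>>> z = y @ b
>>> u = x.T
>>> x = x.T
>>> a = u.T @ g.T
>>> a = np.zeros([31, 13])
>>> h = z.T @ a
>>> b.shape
(7, 13)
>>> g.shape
(7, 13)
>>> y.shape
(31, 5, 7)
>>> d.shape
(7, 7)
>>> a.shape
(31, 13)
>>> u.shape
(13, 7)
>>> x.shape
(13, 7)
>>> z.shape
(31, 5, 13)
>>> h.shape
(13, 5, 13)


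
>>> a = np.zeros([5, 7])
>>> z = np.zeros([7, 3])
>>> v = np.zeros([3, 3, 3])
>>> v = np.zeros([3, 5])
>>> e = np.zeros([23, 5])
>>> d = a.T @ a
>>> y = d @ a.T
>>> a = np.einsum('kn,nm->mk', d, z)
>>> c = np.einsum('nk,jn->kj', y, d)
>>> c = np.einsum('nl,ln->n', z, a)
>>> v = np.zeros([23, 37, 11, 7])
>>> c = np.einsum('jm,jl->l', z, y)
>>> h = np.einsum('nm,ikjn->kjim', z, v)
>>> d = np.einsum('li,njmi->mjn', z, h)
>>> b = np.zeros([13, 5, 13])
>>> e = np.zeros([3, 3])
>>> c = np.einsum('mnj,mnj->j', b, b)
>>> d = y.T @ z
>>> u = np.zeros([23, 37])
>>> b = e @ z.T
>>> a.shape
(3, 7)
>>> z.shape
(7, 3)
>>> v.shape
(23, 37, 11, 7)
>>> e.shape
(3, 3)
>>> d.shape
(5, 3)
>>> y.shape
(7, 5)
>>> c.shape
(13,)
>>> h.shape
(37, 11, 23, 3)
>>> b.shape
(3, 7)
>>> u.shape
(23, 37)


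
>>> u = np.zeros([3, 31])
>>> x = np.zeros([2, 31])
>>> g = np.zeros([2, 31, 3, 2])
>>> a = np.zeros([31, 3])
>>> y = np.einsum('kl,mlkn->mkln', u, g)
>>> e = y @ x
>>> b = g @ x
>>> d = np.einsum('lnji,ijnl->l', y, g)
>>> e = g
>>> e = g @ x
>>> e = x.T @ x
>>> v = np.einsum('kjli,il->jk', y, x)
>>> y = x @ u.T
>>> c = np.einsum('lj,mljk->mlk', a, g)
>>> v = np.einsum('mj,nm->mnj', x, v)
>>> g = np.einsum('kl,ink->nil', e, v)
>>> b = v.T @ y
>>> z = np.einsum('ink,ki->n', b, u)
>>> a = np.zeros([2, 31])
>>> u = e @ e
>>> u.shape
(31, 31)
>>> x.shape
(2, 31)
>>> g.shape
(3, 2, 31)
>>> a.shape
(2, 31)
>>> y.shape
(2, 3)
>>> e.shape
(31, 31)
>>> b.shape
(31, 3, 3)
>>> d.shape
(2,)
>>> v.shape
(2, 3, 31)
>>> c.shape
(2, 31, 2)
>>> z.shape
(3,)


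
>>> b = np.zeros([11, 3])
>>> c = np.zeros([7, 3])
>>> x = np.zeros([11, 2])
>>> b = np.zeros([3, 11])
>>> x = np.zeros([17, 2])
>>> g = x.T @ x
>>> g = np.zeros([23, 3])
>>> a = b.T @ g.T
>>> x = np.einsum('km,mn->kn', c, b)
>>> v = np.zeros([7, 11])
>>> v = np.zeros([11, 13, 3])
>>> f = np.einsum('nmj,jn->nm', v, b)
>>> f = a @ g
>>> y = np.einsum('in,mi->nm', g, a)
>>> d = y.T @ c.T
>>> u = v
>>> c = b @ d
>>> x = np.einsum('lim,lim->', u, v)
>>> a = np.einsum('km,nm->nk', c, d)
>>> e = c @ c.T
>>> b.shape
(3, 11)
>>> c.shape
(3, 7)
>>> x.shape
()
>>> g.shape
(23, 3)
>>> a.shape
(11, 3)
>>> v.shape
(11, 13, 3)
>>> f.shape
(11, 3)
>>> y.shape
(3, 11)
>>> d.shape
(11, 7)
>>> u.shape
(11, 13, 3)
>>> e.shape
(3, 3)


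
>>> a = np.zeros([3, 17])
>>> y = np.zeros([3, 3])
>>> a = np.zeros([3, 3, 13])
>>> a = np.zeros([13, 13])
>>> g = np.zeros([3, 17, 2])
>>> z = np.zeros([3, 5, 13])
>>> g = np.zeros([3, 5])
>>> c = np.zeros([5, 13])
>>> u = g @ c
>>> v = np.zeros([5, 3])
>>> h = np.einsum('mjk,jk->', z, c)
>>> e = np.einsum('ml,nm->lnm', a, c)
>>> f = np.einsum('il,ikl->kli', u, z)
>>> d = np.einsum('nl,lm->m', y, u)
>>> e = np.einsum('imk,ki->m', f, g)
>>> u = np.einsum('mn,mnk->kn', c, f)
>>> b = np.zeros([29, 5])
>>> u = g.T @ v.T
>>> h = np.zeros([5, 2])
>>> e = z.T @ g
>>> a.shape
(13, 13)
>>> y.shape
(3, 3)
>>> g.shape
(3, 5)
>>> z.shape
(3, 5, 13)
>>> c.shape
(5, 13)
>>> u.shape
(5, 5)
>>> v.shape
(5, 3)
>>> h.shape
(5, 2)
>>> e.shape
(13, 5, 5)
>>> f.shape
(5, 13, 3)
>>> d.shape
(13,)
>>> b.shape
(29, 5)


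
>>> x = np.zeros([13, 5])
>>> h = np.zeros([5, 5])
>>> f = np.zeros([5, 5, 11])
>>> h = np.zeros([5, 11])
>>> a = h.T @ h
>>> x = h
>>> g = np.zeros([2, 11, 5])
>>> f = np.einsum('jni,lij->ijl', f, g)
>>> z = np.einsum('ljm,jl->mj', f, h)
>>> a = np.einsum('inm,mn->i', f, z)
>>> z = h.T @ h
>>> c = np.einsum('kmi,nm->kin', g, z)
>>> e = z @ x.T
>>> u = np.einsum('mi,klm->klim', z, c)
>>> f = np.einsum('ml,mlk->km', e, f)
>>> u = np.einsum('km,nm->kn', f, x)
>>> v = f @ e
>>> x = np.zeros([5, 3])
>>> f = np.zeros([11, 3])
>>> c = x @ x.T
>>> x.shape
(5, 3)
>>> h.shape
(5, 11)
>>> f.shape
(11, 3)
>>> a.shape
(11,)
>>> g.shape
(2, 11, 5)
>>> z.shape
(11, 11)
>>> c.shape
(5, 5)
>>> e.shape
(11, 5)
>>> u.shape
(2, 5)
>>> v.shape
(2, 5)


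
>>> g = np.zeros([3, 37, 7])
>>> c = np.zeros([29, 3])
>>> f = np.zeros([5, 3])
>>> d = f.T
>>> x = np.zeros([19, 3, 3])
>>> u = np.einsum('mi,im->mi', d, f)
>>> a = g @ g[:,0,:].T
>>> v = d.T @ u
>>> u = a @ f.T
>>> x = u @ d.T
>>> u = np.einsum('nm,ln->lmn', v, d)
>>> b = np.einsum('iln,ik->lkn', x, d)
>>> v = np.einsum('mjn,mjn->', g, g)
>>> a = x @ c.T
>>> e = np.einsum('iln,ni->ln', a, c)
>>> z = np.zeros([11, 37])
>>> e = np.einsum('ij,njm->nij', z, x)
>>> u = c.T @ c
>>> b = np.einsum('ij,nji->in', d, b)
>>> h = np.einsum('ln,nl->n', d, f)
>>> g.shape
(3, 37, 7)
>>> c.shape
(29, 3)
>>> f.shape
(5, 3)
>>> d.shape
(3, 5)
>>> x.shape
(3, 37, 3)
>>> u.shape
(3, 3)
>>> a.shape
(3, 37, 29)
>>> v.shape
()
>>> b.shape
(3, 37)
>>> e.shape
(3, 11, 37)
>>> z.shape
(11, 37)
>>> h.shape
(5,)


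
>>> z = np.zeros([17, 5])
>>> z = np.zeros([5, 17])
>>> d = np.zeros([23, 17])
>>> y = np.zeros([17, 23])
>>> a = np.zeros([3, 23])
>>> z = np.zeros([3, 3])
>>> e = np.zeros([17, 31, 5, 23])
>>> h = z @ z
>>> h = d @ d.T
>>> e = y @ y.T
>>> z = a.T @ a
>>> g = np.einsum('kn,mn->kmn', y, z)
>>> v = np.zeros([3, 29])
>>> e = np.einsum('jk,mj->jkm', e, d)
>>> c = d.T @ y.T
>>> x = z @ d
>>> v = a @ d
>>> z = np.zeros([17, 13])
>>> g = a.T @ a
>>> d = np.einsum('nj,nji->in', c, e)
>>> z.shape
(17, 13)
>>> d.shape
(23, 17)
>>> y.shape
(17, 23)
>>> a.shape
(3, 23)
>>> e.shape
(17, 17, 23)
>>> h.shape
(23, 23)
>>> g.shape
(23, 23)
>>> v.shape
(3, 17)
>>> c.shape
(17, 17)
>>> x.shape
(23, 17)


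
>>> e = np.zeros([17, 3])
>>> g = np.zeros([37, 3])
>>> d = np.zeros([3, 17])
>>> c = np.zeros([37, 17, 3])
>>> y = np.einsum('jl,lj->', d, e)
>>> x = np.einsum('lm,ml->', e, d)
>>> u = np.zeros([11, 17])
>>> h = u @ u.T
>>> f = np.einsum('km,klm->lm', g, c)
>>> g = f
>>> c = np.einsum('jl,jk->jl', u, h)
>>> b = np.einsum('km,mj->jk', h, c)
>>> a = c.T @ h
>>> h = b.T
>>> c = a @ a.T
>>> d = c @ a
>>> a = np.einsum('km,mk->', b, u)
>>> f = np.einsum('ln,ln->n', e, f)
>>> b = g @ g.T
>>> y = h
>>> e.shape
(17, 3)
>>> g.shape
(17, 3)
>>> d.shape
(17, 11)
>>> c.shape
(17, 17)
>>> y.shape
(11, 17)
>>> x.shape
()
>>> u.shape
(11, 17)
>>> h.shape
(11, 17)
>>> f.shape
(3,)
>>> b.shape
(17, 17)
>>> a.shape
()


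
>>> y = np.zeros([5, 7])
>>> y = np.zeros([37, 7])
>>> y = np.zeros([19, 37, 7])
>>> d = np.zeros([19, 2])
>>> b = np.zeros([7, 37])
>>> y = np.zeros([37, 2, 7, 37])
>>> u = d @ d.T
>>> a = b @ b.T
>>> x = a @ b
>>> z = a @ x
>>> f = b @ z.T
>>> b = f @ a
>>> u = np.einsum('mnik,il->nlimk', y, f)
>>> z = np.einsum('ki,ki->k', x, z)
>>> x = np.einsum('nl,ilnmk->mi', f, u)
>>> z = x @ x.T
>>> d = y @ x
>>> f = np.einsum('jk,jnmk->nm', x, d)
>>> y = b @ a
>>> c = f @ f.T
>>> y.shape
(7, 7)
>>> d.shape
(37, 2, 7, 2)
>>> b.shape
(7, 7)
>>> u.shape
(2, 7, 7, 37, 37)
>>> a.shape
(7, 7)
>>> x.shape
(37, 2)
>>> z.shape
(37, 37)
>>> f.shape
(2, 7)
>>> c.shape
(2, 2)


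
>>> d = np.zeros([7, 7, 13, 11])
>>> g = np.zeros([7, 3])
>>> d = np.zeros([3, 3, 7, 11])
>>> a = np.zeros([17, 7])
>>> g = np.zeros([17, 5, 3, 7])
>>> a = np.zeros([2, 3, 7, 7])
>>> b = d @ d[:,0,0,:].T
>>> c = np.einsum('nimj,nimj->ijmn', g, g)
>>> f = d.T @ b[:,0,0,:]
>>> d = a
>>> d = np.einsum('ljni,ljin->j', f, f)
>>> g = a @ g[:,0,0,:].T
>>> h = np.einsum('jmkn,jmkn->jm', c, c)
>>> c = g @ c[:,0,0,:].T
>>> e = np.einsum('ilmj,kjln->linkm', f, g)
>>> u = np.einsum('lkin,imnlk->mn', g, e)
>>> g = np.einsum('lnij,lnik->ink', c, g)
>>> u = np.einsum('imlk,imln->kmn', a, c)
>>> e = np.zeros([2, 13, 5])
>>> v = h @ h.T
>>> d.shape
(7,)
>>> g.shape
(7, 3, 17)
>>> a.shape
(2, 3, 7, 7)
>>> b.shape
(3, 3, 7, 3)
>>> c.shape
(2, 3, 7, 5)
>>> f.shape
(11, 7, 3, 3)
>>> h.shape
(5, 7)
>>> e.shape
(2, 13, 5)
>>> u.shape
(7, 3, 5)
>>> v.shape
(5, 5)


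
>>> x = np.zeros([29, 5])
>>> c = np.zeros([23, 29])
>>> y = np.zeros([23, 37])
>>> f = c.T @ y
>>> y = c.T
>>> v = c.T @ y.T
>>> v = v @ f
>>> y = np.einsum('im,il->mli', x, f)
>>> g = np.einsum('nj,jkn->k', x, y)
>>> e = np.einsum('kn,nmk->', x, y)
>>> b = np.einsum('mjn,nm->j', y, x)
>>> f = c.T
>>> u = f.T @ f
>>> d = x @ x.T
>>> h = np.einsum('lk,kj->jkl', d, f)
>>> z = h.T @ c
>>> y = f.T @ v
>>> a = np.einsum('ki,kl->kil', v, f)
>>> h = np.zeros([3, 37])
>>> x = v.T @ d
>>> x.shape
(37, 29)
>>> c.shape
(23, 29)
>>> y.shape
(23, 37)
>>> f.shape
(29, 23)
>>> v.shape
(29, 37)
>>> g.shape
(37,)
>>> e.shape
()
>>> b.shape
(37,)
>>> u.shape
(23, 23)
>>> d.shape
(29, 29)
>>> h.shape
(3, 37)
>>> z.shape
(29, 29, 29)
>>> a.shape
(29, 37, 23)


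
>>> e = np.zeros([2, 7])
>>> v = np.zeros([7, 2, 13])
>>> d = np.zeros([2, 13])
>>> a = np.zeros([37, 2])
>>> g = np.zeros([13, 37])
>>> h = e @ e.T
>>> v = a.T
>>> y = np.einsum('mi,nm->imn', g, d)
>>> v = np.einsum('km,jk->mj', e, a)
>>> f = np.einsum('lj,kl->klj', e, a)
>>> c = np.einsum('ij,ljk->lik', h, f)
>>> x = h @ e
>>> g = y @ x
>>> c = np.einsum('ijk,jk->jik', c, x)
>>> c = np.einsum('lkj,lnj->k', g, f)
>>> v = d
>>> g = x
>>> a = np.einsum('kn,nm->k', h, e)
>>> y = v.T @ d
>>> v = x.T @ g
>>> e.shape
(2, 7)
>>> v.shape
(7, 7)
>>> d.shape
(2, 13)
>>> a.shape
(2,)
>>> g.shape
(2, 7)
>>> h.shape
(2, 2)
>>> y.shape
(13, 13)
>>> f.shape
(37, 2, 7)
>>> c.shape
(13,)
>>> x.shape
(2, 7)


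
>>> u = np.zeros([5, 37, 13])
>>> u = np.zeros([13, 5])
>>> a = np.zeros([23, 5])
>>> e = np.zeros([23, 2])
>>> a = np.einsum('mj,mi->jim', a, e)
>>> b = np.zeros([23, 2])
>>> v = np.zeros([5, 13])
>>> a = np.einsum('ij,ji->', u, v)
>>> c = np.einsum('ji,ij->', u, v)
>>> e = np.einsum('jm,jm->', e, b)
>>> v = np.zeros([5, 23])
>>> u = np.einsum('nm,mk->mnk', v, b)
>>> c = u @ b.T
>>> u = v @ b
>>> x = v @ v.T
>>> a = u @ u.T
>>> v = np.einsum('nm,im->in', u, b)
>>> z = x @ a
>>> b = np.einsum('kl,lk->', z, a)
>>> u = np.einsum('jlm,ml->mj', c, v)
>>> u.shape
(23, 23)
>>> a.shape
(5, 5)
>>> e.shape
()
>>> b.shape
()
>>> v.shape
(23, 5)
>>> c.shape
(23, 5, 23)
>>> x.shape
(5, 5)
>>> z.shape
(5, 5)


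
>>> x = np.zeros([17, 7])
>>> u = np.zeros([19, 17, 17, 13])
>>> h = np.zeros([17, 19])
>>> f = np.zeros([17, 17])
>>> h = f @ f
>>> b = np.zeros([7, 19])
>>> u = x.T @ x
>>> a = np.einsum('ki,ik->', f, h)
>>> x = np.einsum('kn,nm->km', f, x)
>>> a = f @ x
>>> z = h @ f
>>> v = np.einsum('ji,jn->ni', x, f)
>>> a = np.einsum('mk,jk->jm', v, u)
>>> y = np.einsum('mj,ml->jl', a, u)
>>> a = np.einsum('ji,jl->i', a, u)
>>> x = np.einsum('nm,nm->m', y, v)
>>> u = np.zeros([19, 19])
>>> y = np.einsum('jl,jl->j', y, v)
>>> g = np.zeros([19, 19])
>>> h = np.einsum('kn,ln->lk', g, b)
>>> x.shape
(7,)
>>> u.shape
(19, 19)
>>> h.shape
(7, 19)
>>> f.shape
(17, 17)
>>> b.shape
(7, 19)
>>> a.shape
(17,)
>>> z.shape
(17, 17)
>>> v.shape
(17, 7)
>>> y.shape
(17,)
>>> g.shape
(19, 19)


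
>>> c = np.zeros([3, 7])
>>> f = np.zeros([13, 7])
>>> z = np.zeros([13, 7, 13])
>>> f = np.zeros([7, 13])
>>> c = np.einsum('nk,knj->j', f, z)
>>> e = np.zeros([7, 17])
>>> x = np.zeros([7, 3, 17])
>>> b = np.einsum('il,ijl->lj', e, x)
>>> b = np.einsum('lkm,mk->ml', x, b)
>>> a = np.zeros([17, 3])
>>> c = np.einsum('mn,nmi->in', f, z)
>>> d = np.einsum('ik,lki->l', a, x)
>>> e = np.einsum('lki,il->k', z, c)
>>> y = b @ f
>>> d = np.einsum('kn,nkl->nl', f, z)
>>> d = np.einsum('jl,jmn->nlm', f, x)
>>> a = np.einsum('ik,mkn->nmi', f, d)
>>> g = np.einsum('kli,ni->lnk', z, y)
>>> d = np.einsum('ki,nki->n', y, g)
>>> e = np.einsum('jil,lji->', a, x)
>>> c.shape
(13, 13)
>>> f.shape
(7, 13)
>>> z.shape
(13, 7, 13)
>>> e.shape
()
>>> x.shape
(7, 3, 17)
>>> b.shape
(17, 7)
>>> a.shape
(3, 17, 7)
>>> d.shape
(7,)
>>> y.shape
(17, 13)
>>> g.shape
(7, 17, 13)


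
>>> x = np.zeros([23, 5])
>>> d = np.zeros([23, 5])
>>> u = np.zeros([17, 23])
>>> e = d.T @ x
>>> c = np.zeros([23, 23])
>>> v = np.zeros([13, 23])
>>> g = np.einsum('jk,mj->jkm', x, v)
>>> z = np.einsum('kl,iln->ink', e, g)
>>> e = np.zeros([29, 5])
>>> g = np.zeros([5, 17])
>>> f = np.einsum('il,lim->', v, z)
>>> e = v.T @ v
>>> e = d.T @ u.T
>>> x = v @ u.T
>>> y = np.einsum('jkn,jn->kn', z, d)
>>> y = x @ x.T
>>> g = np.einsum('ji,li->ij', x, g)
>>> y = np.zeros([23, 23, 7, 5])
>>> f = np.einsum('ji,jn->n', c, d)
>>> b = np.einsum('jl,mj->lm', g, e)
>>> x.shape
(13, 17)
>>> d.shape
(23, 5)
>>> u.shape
(17, 23)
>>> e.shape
(5, 17)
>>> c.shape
(23, 23)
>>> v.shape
(13, 23)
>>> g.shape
(17, 13)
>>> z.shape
(23, 13, 5)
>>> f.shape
(5,)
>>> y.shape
(23, 23, 7, 5)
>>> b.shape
(13, 5)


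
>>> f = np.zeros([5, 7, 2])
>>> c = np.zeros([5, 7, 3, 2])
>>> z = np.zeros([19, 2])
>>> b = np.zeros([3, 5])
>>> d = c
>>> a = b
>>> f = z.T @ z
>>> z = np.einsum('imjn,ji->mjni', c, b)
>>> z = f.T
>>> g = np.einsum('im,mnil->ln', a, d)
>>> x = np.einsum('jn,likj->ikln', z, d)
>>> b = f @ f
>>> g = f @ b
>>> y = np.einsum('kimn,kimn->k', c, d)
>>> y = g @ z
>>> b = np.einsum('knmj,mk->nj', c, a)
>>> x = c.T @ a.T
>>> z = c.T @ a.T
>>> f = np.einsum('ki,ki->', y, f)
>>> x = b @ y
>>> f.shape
()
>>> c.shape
(5, 7, 3, 2)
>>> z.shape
(2, 3, 7, 3)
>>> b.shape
(7, 2)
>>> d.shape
(5, 7, 3, 2)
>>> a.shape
(3, 5)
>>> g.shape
(2, 2)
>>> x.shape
(7, 2)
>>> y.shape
(2, 2)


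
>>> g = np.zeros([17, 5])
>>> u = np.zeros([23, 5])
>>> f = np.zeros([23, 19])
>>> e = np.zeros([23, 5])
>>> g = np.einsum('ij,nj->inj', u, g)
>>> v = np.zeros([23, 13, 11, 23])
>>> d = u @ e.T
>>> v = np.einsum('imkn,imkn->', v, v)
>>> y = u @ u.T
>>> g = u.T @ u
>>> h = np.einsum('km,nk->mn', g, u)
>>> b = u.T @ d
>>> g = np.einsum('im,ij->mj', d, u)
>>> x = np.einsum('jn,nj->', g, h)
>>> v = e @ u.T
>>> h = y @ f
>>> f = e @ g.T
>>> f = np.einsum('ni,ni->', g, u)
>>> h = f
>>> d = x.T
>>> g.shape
(23, 5)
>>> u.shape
(23, 5)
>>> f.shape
()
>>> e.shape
(23, 5)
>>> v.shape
(23, 23)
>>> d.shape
()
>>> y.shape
(23, 23)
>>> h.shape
()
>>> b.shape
(5, 23)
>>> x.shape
()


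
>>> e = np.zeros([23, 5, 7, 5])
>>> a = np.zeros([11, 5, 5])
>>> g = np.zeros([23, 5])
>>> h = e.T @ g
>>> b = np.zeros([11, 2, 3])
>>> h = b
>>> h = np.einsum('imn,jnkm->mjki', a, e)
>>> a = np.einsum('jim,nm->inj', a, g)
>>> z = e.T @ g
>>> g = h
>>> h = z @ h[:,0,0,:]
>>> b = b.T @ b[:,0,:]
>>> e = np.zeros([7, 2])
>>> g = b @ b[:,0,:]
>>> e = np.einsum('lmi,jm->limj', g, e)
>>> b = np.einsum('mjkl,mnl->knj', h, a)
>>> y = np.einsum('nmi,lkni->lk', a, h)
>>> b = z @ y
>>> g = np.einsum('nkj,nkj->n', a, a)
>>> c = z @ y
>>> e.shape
(3, 3, 2, 7)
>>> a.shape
(5, 23, 11)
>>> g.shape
(5,)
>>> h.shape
(5, 7, 5, 11)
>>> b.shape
(5, 7, 5, 7)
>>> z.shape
(5, 7, 5, 5)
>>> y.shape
(5, 7)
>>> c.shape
(5, 7, 5, 7)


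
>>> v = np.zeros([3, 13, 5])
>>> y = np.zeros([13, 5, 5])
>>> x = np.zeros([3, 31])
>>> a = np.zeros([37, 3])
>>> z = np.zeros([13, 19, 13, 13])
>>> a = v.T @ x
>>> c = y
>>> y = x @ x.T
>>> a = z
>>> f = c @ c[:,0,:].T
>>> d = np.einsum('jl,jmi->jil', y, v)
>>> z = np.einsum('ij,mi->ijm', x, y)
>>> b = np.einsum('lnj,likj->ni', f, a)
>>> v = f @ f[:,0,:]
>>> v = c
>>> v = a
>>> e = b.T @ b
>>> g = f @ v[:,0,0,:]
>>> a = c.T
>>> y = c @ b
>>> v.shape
(13, 19, 13, 13)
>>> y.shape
(13, 5, 19)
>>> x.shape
(3, 31)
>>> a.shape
(5, 5, 13)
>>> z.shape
(3, 31, 3)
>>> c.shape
(13, 5, 5)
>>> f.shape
(13, 5, 13)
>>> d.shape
(3, 5, 3)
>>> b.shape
(5, 19)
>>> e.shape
(19, 19)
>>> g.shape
(13, 5, 13)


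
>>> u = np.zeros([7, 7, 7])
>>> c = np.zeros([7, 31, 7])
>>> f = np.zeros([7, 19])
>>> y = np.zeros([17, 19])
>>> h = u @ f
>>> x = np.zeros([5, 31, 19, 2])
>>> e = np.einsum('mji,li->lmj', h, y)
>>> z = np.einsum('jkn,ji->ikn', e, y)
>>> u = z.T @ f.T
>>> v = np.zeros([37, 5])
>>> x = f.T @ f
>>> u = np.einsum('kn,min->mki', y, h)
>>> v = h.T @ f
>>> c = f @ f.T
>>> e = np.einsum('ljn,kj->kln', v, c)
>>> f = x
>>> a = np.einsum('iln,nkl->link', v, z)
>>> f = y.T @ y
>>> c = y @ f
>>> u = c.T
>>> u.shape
(19, 17)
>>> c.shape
(17, 19)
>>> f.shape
(19, 19)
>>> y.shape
(17, 19)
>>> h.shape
(7, 7, 19)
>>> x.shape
(19, 19)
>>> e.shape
(7, 19, 19)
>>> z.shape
(19, 7, 7)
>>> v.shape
(19, 7, 19)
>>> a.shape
(7, 19, 19, 7)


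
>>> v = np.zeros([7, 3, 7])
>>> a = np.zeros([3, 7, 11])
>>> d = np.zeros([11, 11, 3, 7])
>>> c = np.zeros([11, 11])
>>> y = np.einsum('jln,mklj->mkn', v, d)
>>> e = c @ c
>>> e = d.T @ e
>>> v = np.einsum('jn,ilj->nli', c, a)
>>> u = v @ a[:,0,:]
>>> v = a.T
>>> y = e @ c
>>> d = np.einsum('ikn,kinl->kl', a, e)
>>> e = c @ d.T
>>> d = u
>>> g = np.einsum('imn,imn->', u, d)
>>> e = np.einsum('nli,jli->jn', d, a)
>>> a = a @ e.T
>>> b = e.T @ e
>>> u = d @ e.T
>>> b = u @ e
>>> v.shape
(11, 7, 3)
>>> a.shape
(3, 7, 3)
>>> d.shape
(11, 7, 11)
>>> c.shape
(11, 11)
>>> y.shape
(7, 3, 11, 11)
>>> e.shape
(3, 11)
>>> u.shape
(11, 7, 3)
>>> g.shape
()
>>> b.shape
(11, 7, 11)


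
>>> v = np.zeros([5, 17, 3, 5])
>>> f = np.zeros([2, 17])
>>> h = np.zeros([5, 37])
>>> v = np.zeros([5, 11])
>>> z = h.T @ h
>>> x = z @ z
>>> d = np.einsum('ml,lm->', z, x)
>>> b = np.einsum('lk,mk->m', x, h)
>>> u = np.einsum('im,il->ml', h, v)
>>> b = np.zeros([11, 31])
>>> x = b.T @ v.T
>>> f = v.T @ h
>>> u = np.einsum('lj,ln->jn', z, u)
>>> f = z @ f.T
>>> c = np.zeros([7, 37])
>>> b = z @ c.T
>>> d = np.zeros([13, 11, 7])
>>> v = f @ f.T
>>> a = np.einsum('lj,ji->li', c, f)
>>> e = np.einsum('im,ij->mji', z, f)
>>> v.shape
(37, 37)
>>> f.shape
(37, 11)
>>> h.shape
(5, 37)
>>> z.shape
(37, 37)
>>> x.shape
(31, 5)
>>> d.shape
(13, 11, 7)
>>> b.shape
(37, 7)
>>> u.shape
(37, 11)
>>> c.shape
(7, 37)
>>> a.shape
(7, 11)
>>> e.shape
(37, 11, 37)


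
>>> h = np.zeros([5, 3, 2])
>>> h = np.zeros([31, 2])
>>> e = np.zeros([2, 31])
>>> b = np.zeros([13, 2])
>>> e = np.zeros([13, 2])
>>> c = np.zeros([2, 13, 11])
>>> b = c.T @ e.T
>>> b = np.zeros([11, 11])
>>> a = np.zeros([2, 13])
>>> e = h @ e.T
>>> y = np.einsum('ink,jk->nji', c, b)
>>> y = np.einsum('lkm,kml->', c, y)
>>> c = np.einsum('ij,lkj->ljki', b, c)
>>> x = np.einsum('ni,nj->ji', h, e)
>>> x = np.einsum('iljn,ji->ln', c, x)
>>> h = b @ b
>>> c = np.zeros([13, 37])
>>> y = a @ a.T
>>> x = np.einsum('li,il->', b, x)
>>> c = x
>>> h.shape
(11, 11)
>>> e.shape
(31, 13)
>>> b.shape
(11, 11)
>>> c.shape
()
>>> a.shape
(2, 13)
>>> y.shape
(2, 2)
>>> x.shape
()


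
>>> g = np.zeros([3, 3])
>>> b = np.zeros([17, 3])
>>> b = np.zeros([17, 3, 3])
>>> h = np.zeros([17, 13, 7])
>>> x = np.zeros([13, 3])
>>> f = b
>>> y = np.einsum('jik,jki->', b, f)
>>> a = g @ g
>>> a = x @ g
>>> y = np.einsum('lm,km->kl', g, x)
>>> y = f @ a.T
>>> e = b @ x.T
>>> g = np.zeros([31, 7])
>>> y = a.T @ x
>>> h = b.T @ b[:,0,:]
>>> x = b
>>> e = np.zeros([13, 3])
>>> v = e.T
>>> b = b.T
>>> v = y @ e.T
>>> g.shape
(31, 7)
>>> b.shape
(3, 3, 17)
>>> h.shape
(3, 3, 3)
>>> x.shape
(17, 3, 3)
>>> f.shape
(17, 3, 3)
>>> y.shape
(3, 3)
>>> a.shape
(13, 3)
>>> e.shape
(13, 3)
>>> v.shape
(3, 13)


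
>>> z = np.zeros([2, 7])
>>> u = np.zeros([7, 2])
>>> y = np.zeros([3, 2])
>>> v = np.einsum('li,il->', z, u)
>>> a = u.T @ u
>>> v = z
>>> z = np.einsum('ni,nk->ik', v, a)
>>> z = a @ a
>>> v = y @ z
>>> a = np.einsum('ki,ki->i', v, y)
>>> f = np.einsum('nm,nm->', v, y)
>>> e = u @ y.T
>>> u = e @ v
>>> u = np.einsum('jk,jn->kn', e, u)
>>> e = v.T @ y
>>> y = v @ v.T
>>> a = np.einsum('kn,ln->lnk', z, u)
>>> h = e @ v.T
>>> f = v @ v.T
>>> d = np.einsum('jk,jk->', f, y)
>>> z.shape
(2, 2)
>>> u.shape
(3, 2)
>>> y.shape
(3, 3)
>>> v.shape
(3, 2)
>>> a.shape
(3, 2, 2)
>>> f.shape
(3, 3)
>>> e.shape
(2, 2)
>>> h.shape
(2, 3)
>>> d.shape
()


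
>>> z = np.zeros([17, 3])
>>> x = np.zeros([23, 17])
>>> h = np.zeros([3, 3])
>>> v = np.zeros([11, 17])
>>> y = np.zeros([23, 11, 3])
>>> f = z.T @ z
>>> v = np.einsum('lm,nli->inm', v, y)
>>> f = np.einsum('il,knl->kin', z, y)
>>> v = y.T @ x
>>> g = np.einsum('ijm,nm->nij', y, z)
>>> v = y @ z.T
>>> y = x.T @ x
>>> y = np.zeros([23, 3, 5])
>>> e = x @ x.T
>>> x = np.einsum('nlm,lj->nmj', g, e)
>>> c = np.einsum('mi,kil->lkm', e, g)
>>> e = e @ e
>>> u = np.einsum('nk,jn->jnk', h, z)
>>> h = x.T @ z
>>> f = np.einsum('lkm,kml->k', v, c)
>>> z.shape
(17, 3)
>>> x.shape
(17, 11, 23)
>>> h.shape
(23, 11, 3)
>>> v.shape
(23, 11, 17)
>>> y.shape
(23, 3, 5)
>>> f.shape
(11,)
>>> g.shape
(17, 23, 11)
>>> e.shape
(23, 23)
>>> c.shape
(11, 17, 23)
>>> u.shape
(17, 3, 3)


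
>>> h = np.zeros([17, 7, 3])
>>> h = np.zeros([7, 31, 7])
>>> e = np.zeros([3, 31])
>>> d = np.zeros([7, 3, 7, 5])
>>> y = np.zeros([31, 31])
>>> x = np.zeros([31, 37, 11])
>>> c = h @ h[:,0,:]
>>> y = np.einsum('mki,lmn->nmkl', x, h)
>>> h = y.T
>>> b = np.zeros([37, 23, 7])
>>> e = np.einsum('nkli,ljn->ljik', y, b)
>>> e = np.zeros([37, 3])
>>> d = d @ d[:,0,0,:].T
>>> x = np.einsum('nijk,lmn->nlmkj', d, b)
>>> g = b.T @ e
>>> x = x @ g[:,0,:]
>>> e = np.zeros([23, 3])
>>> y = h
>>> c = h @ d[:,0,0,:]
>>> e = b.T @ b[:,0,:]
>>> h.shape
(7, 37, 31, 7)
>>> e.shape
(7, 23, 7)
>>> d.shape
(7, 3, 7, 7)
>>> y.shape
(7, 37, 31, 7)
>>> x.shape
(7, 37, 23, 7, 3)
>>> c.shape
(7, 37, 31, 7)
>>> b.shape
(37, 23, 7)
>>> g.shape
(7, 23, 3)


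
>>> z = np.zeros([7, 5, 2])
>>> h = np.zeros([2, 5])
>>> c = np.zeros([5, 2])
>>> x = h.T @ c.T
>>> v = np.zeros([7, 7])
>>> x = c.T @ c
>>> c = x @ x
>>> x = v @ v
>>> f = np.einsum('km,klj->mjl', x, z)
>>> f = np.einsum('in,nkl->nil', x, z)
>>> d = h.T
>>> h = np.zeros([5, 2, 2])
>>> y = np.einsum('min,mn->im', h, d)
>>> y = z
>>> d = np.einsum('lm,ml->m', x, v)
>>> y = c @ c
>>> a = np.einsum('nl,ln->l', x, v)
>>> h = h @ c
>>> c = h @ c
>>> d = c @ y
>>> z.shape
(7, 5, 2)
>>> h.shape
(5, 2, 2)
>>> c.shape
(5, 2, 2)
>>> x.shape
(7, 7)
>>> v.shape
(7, 7)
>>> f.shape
(7, 7, 2)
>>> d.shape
(5, 2, 2)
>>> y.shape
(2, 2)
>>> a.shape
(7,)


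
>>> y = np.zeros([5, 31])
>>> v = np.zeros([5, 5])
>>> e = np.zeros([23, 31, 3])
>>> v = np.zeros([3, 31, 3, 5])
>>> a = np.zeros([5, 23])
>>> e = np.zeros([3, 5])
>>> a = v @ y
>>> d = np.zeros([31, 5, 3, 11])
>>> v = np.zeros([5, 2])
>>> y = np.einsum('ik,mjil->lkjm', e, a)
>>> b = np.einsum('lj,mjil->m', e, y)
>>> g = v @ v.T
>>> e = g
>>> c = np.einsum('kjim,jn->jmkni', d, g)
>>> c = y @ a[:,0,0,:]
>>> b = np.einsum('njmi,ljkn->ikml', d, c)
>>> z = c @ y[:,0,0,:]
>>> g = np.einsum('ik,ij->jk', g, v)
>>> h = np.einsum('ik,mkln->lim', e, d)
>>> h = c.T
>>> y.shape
(31, 5, 31, 3)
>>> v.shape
(5, 2)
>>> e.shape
(5, 5)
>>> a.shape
(3, 31, 3, 31)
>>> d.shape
(31, 5, 3, 11)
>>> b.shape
(11, 31, 3, 31)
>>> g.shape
(2, 5)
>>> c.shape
(31, 5, 31, 31)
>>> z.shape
(31, 5, 31, 3)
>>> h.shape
(31, 31, 5, 31)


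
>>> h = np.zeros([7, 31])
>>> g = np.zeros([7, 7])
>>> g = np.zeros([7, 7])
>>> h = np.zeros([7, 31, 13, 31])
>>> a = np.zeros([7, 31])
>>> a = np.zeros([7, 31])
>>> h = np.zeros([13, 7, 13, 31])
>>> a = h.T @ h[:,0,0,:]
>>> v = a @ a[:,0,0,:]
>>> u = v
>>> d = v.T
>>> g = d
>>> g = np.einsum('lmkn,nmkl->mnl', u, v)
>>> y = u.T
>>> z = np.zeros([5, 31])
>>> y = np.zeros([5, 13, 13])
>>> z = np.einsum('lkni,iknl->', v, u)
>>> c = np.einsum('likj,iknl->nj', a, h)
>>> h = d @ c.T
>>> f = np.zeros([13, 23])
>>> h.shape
(31, 7, 13, 13)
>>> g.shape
(13, 31, 31)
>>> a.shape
(31, 13, 7, 31)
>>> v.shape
(31, 13, 7, 31)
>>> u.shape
(31, 13, 7, 31)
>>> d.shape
(31, 7, 13, 31)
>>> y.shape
(5, 13, 13)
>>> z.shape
()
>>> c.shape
(13, 31)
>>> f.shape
(13, 23)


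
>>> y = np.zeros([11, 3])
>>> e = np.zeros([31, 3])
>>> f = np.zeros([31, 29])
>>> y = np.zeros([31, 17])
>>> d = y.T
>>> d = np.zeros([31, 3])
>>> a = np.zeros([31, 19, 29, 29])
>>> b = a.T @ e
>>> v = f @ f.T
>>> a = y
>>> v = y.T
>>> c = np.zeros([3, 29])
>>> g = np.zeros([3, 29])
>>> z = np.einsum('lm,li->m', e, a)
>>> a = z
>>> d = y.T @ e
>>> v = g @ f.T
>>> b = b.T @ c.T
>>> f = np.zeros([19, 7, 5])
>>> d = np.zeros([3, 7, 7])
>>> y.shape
(31, 17)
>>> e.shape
(31, 3)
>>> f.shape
(19, 7, 5)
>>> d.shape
(3, 7, 7)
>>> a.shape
(3,)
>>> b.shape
(3, 19, 29, 3)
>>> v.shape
(3, 31)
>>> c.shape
(3, 29)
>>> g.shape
(3, 29)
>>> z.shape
(3,)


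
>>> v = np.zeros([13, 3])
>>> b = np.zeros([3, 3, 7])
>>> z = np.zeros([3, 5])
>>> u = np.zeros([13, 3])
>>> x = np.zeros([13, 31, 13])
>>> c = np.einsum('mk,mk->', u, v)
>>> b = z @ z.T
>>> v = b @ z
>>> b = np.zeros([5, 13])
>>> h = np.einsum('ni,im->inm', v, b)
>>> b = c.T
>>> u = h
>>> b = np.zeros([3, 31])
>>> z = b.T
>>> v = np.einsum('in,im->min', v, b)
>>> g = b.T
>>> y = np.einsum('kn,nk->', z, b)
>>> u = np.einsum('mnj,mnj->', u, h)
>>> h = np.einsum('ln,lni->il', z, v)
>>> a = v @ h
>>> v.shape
(31, 3, 5)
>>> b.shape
(3, 31)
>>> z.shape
(31, 3)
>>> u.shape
()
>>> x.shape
(13, 31, 13)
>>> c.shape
()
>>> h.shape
(5, 31)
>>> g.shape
(31, 3)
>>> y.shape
()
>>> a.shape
(31, 3, 31)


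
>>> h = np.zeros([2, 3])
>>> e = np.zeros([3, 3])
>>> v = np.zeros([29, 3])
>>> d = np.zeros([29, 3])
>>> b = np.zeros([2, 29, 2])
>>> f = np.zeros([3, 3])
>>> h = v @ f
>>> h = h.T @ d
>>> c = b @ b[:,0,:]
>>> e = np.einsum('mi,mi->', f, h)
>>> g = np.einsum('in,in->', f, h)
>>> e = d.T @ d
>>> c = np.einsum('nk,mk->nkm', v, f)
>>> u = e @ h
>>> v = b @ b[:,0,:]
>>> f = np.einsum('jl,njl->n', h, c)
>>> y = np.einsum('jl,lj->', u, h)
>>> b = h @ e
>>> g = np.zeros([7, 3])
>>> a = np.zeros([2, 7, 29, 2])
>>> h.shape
(3, 3)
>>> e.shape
(3, 3)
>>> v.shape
(2, 29, 2)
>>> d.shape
(29, 3)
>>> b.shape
(3, 3)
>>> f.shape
(29,)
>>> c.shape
(29, 3, 3)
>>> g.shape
(7, 3)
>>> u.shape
(3, 3)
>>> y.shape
()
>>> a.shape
(2, 7, 29, 2)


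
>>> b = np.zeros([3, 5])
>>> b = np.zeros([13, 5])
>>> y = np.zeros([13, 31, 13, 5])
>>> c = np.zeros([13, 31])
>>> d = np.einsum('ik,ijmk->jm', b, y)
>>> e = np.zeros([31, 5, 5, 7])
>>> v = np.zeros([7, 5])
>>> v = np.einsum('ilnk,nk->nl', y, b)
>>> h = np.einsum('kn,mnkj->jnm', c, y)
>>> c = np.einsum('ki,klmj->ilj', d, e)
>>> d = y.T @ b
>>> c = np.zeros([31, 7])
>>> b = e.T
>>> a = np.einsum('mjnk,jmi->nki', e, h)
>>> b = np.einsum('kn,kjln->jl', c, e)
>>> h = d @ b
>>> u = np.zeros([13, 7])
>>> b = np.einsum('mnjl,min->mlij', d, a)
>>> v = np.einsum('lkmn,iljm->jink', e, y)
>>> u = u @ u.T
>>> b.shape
(5, 5, 7, 31)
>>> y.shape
(13, 31, 13, 5)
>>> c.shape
(31, 7)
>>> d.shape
(5, 13, 31, 5)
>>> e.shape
(31, 5, 5, 7)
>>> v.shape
(13, 13, 7, 5)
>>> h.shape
(5, 13, 31, 5)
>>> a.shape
(5, 7, 13)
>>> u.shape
(13, 13)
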